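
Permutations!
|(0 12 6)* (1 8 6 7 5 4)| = 8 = |(0 12 7 5 4 1 8 6)|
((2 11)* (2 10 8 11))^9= (11)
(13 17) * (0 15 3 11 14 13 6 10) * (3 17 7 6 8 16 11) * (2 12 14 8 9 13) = [15, 1, 12, 3, 4, 5, 10, 6, 16, 13, 0, 8, 14, 7, 2, 17, 11, 9] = (0 15 17 9 13 7 6 10)(2 12 14)(8 16 11)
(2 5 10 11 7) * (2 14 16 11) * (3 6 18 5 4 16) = (2 4 16 11 7 14 3 6 18 5 10) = [0, 1, 4, 6, 16, 10, 18, 14, 8, 9, 2, 7, 12, 13, 3, 15, 11, 17, 5]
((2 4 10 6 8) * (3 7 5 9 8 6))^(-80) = (10)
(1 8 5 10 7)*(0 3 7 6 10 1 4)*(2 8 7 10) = (0 3 10 6 2 8 5 1 7 4) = [3, 7, 8, 10, 0, 1, 2, 4, 5, 9, 6]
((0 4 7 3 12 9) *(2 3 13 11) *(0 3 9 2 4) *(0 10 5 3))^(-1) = (0 9 2 12 3 5 10)(4 11 13 7)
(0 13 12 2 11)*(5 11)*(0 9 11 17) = (0 13 12 2 5 17)(9 11) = [13, 1, 5, 3, 4, 17, 6, 7, 8, 11, 10, 9, 2, 12, 14, 15, 16, 0]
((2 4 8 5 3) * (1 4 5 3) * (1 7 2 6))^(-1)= ((1 4 8 3 6)(2 5 7))^(-1)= (1 6 3 8 4)(2 7 5)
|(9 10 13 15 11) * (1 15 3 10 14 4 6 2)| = 24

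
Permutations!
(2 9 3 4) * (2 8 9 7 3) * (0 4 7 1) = (0 4 8 9 2 1)(3 7) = [4, 0, 1, 7, 8, 5, 6, 3, 9, 2]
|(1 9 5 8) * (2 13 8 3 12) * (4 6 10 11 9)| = 12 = |(1 4 6 10 11 9 5 3 12 2 13 8)|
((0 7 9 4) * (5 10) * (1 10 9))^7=(10)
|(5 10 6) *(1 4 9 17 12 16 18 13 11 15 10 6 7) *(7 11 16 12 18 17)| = 12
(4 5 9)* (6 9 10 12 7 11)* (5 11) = (4 11 6 9)(5 10 12 7) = [0, 1, 2, 3, 11, 10, 9, 5, 8, 4, 12, 6, 7]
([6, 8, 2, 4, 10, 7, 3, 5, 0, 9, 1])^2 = (0 3 10 8 6 4 1)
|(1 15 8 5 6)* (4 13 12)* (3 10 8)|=|(1 15 3 10 8 5 6)(4 13 12)|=21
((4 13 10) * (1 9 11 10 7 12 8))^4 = ((1 9 11 10 4 13 7 12 8))^4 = (1 4 8 10 12 11 7 9 13)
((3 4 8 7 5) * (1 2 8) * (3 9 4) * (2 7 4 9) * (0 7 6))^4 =((9)(0 7 5 2 8 4 1 6))^4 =(9)(0 8)(1 5)(2 6)(4 7)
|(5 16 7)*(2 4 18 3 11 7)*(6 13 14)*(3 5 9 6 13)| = 10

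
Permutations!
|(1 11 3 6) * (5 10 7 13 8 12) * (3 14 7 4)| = |(1 11 14 7 13 8 12 5 10 4 3 6)| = 12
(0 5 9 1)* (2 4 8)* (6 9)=(0 5 6 9 1)(2 4 8)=[5, 0, 4, 3, 8, 6, 9, 7, 2, 1]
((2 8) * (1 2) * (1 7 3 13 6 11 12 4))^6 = ((1 2 8 7 3 13 6 11 12 4))^6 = (1 6 8 12 3)(2 11 7 4 13)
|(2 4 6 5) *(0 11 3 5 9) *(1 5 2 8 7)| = 28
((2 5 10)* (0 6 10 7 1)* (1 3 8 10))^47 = (0 1 6)(2 10 8 3 7 5)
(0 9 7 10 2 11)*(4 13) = [9, 1, 11, 3, 13, 5, 6, 10, 8, 7, 2, 0, 12, 4] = (0 9 7 10 2 11)(4 13)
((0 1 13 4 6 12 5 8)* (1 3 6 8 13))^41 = (0 3 6 12 5 13 4 8)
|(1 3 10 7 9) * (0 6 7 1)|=12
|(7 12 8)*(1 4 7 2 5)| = 7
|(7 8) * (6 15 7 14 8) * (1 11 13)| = 6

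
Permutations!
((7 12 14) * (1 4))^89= (1 4)(7 14 12)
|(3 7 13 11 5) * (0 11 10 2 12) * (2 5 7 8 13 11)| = 30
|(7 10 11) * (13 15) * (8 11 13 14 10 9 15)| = |(7 9 15 14 10 13 8 11)| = 8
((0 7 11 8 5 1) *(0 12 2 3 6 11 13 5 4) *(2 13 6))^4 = (13)(0 8 6)(4 11 7)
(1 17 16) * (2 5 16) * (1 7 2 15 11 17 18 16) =(1 18 16 7 2 5)(11 17 15) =[0, 18, 5, 3, 4, 1, 6, 2, 8, 9, 10, 17, 12, 13, 14, 11, 7, 15, 16]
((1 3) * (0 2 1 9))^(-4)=(0 2 1 3 9)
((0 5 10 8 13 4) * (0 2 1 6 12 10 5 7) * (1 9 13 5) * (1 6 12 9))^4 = ((0 7)(1 12 10 8 5 6 9 13 4 2))^4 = (1 5 4 10 9)(2 8 13 12 6)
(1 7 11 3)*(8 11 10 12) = (1 7 10 12 8 11 3) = [0, 7, 2, 1, 4, 5, 6, 10, 11, 9, 12, 3, 8]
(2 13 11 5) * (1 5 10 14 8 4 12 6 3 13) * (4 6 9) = (1 5 2)(3 13 11 10 14 8 6)(4 12 9) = [0, 5, 1, 13, 12, 2, 3, 7, 6, 4, 14, 10, 9, 11, 8]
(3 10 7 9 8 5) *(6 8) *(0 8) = (0 8 5 3 10 7 9 6) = [8, 1, 2, 10, 4, 3, 0, 9, 5, 6, 7]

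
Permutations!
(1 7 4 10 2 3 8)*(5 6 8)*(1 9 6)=(1 7 4 10 2 3 5)(6 8 9)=[0, 7, 3, 5, 10, 1, 8, 4, 9, 6, 2]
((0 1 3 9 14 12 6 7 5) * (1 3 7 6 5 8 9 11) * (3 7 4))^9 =((0 7 8 9 14 12 5)(1 4 3 11))^9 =(0 8 14 5 7 9 12)(1 4 3 11)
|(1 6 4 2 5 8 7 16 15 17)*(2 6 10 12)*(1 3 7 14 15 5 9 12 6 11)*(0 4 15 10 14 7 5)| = |(0 4 11 1 14 10 6 15 17 3 5 8 7 16)(2 9 12)| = 42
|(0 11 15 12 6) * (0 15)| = |(0 11)(6 15 12)| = 6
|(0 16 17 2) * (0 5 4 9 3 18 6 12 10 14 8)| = 14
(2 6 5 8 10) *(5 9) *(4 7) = (2 6 9 5 8 10)(4 7) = [0, 1, 6, 3, 7, 8, 9, 4, 10, 5, 2]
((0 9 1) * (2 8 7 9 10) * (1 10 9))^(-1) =((0 9 10 2 8 7 1))^(-1) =(0 1 7 8 2 10 9)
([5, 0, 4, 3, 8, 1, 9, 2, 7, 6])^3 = (2 7 8 4)(6 9)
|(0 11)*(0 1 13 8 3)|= |(0 11 1 13 8 3)|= 6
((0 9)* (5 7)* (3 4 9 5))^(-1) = ((0 5 7 3 4 9))^(-1) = (0 9 4 3 7 5)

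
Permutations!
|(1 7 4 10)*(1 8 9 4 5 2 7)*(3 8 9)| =|(2 7 5)(3 8)(4 10 9)| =6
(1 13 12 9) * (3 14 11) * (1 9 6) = (1 13 12 6)(3 14 11) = [0, 13, 2, 14, 4, 5, 1, 7, 8, 9, 10, 3, 6, 12, 11]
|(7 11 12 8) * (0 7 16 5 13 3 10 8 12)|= |(0 7 11)(3 10 8 16 5 13)|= 6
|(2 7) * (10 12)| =2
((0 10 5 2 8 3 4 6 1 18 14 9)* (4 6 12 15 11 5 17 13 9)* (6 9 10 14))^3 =(18)(0 12 5 3 14 15 2 9 4 11 8)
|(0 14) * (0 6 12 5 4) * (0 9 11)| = |(0 14 6 12 5 4 9 11)| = 8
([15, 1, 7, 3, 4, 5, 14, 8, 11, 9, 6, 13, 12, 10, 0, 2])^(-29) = (0 15 2 7 8 11 13 10 6 14)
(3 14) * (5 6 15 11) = (3 14)(5 6 15 11) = [0, 1, 2, 14, 4, 6, 15, 7, 8, 9, 10, 5, 12, 13, 3, 11]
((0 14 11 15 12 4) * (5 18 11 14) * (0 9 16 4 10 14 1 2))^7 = (0 14 15 5 1 12 18 2 10 11)(4 9 16)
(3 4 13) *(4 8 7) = (3 8 7 4 13) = [0, 1, 2, 8, 13, 5, 6, 4, 7, 9, 10, 11, 12, 3]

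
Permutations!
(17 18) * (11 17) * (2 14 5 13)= (2 14 5 13)(11 17 18)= [0, 1, 14, 3, 4, 13, 6, 7, 8, 9, 10, 17, 12, 2, 5, 15, 16, 18, 11]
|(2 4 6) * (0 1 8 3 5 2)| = 8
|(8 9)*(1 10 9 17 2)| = 6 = |(1 10 9 8 17 2)|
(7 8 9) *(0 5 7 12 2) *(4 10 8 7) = (0 5 4 10 8 9 12 2) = [5, 1, 0, 3, 10, 4, 6, 7, 9, 12, 8, 11, 2]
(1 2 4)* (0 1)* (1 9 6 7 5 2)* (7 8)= (0 9 6 8 7 5 2 4)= [9, 1, 4, 3, 0, 2, 8, 5, 7, 6]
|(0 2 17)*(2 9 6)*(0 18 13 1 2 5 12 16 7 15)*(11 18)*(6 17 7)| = |(0 9 17 11 18 13 1 2 7 15)(5 12 16 6)| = 20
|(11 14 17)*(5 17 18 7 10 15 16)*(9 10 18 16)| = 30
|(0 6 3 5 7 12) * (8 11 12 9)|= 9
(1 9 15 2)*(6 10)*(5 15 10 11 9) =(1 5 15 2)(6 11 9 10) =[0, 5, 1, 3, 4, 15, 11, 7, 8, 10, 6, 9, 12, 13, 14, 2]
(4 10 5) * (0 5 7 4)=[5, 1, 2, 3, 10, 0, 6, 4, 8, 9, 7]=(0 5)(4 10 7)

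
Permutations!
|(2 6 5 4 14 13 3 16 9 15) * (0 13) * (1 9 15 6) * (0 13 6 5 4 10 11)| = |(0 6 4 14 13 3 16 15 2 1 9 5 10 11)| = 14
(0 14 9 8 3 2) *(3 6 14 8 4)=[8, 1, 0, 2, 3, 5, 14, 7, 6, 4, 10, 11, 12, 13, 9]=(0 8 6 14 9 4 3 2)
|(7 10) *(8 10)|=3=|(7 8 10)|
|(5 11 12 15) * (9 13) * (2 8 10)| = 12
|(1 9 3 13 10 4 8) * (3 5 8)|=|(1 9 5 8)(3 13 10 4)|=4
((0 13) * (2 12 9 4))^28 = ((0 13)(2 12 9 4))^28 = (13)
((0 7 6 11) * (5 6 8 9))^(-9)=((0 7 8 9 5 6 11))^(-9)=(0 6 9 7 11 5 8)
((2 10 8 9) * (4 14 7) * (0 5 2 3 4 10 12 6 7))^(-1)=((0 5 2 12 6 7 10 8 9 3 4 14))^(-1)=(0 14 4 3 9 8 10 7 6 12 2 5)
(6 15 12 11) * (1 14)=(1 14)(6 15 12 11)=[0, 14, 2, 3, 4, 5, 15, 7, 8, 9, 10, 6, 11, 13, 1, 12]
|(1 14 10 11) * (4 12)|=4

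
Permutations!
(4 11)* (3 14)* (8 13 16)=(3 14)(4 11)(8 13 16)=[0, 1, 2, 14, 11, 5, 6, 7, 13, 9, 10, 4, 12, 16, 3, 15, 8]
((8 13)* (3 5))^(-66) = ((3 5)(8 13))^(-66) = (13)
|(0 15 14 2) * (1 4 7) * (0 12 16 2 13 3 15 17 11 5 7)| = 84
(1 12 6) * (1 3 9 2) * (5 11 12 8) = [0, 8, 1, 9, 4, 11, 3, 7, 5, 2, 10, 12, 6] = (1 8 5 11 12 6 3 9 2)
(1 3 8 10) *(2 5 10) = (1 3 8 2 5 10) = [0, 3, 5, 8, 4, 10, 6, 7, 2, 9, 1]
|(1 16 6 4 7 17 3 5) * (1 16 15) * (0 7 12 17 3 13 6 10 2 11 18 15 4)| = 16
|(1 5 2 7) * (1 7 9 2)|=2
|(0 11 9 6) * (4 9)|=|(0 11 4 9 6)|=5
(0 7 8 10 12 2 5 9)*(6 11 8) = [7, 1, 5, 3, 4, 9, 11, 6, 10, 0, 12, 8, 2] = (0 7 6 11 8 10 12 2 5 9)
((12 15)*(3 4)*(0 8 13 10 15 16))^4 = (0 15 8 12 13 16 10)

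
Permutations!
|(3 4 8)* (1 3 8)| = |(8)(1 3 4)| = 3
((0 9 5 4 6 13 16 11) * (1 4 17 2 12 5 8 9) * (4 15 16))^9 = ((0 1 15 16 11)(2 12 5 17)(4 6 13)(8 9))^9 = (0 11 16 15 1)(2 12 5 17)(8 9)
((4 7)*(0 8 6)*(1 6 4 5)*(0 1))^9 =((0 8 4 7 5)(1 6))^9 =(0 5 7 4 8)(1 6)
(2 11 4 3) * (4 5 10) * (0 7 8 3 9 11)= [7, 1, 0, 2, 9, 10, 6, 8, 3, 11, 4, 5]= (0 7 8 3 2)(4 9 11 5 10)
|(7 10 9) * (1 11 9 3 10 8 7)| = 6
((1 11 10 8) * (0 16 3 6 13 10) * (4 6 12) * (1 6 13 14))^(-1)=(0 11 1 14 6 8 10 13 4 12 3 16)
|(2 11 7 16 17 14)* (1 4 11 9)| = |(1 4 11 7 16 17 14 2 9)| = 9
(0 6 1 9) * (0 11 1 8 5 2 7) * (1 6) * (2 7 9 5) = (0 1 5 7)(2 9 11 6 8) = [1, 5, 9, 3, 4, 7, 8, 0, 2, 11, 10, 6]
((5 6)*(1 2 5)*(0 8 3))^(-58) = (0 3 8)(1 5)(2 6)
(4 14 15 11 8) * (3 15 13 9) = [0, 1, 2, 15, 14, 5, 6, 7, 4, 3, 10, 8, 12, 9, 13, 11] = (3 15 11 8 4 14 13 9)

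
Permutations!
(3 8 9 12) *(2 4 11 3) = [0, 1, 4, 8, 11, 5, 6, 7, 9, 12, 10, 3, 2] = (2 4 11 3 8 9 12)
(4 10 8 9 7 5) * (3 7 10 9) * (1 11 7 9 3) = [0, 11, 2, 9, 3, 4, 6, 5, 1, 10, 8, 7] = (1 11 7 5 4 3 9 10 8)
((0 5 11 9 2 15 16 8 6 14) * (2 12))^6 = (0 15 5 16 11 8 9 6 12 14 2)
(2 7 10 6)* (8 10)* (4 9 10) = (2 7 8 4 9 10 6) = [0, 1, 7, 3, 9, 5, 2, 8, 4, 10, 6]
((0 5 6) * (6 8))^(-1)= (0 6 8 5)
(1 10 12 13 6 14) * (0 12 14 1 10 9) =(0 12 13 6 1 9)(10 14) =[12, 9, 2, 3, 4, 5, 1, 7, 8, 0, 14, 11, 13, 6, 10]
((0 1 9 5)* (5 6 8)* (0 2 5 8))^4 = (9)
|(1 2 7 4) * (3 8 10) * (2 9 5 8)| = 9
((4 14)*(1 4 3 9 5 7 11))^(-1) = ((1 4 14 3 9 5 7 11))^(-1) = (1 11 7 5 9 3 14 4)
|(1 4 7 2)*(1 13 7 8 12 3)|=|(1 4 8 12 3)(2 13 7)|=15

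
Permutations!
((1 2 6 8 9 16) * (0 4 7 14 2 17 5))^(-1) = ((0 4 7 14 2 6 8 9 16 1 17 5))^(-1) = (0 5 17 1 16 9 8 6 2 14 7 4)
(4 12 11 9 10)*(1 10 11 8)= (1 10 4 12 8)(9 11)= [0, 10, 2, 3, 12, 5, 6, 7, 1, 11, 4, 9, 8]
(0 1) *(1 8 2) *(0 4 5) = (0 8 2 1 4 5) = [8, 4, 1, 3, 5, 0, 6, 7, 2]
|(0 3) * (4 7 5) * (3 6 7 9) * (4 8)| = |(0 6 7 5 8 4 9 3)| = 8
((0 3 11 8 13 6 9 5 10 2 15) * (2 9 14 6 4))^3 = (0 8 2 3 13 15 11 4)(6 14)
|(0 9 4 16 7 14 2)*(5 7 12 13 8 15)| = 12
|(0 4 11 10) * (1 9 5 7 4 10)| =6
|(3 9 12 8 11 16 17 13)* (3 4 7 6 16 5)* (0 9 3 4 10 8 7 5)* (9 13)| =30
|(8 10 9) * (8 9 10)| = 1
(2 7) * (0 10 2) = [10, 1, 7, 3, 4, 5, 6, 0, 8, 9, 2] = (0 10 2 7)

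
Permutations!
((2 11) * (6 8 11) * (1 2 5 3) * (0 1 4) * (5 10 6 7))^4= (11)(0 5 1 3 2 4 7)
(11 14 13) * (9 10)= [0, 1, 2, 3, 4, 5, 6, 7, 8, 10, 9, 14, 12, 11, 13]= (9 10)(11 14 13)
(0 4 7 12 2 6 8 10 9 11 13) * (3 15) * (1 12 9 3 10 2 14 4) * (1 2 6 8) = (0 2 8 6 1 12 14 4 7 9 11 13)(3 15 10) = [2, 12, 8, 15, 7, 5, 1, 9, 6, 11, 3, 13, 14, 0, 4, 10]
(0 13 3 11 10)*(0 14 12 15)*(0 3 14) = (0 13 14 12 15 3 11 10) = [13, 1, 2, 11, 4, 5, 6, 7, 8, 9, 0, 10, 15, 14, 12, 3]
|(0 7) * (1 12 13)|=|(0 7)(1 12 13)|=6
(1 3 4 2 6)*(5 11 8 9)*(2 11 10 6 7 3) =(1 2 7 3 4 11 8 9 5 10 6) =[0, 2, 7, 4, 11, 10, 1, 3, 9, 5, 6, 8]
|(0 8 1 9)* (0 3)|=5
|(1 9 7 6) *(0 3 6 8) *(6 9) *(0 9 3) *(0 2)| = 6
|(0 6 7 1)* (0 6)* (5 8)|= |(1 6 7)(5 8)|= 6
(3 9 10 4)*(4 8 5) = (3 9 10 8 5 4) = [0, 1, 2, 9, 3, 4, 6, 7, 5, 10, 8]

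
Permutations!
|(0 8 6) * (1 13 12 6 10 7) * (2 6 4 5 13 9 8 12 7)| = |(0 12 4 5 13 7 1 9 8 10 2 6)| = 12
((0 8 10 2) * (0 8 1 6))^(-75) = ((0 1 6)(2 8 10))^(-75) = (10)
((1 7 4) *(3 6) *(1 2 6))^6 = ((1 7 4 2 6 3))^6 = (7)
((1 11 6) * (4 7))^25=(1 11 6)(4 7)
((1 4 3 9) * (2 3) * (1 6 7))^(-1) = (1 7 6 9 3 2 4)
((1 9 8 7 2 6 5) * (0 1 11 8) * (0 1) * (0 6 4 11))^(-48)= (2 11 7 4 8)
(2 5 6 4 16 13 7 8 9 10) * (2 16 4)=(2 5 6)(7 8 9 10 16 13)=[0, 1, 5, 3, 4, 6, 2, 8, 9, 10, 16, 11, 12, 7, 14, 15, 13]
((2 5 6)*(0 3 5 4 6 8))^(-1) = ((0 3 5 8)(2 4 6))^(-1) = (0 8 5 3)(2 6 4)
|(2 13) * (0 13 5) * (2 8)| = |(0 13 8 2 5)| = 5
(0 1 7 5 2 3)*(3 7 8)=(0 1 8 3)(2 7 5)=[1, 8, 7, 0, 4, 2, 6, 5, 3]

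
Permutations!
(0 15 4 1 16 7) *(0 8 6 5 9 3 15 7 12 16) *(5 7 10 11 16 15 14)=(0 10 11 16 12 15 4 1)(3 14 5 9)(6 7 8)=[10, 0, 2, 14, 1, 9, 7, 8, 6, 3, 11, 16, 15, 13, 5, 4, 12]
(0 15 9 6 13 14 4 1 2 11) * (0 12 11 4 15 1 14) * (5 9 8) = (0 1 2 4 14 15 8 5 9 6 13)(11 12) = [1, 2, 4, 3, 14, 9, 13, 7, 5, 6, 10, 12, 11, 0, 15, 8]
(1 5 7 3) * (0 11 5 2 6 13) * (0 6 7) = [11, 2, 7, 1, 4, 0, 13, 3, 8, 9, 10, 5, 12, 6] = (0 11 5)(1 2 7 3)(6 13)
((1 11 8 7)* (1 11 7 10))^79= ((1 7 11 8 10))^79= (1 10 8 11 7)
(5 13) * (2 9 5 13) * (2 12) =(13)(2 9 5 12) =[0, 1, 9, 3, 4, 12, 6, 7, 8, 5, 10, 11, 2, 13]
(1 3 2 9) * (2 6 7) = (1 3 6 7 2 9) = [0, 3, 9, 6, 4, 5, 7, 2, 8, 1]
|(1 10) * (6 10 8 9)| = 5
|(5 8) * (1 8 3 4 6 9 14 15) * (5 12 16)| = |(1 8 12 16 5 3 4 6 9 14 15)| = 11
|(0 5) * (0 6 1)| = |(0 5 6 1)| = 4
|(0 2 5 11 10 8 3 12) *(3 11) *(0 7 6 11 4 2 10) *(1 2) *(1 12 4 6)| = 35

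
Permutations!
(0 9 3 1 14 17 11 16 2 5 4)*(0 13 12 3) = (0 9)(1 14 17 11 16 2 5 4 13 12 3) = [9, 14, 5, 1, 13, 4, 6, 7, 8, 0, 10, 16, 3, 12, 17, 15, 2, 11]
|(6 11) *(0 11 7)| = 4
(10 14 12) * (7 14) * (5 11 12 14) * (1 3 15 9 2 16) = (1 3 15 9 2 16)(5 11 12 10 7) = [0, 3, 16, 15, 4, 11, 6, 5, 8, 2, 7, 12, 10, 13, 14, 9, 1]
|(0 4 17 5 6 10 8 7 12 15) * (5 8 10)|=14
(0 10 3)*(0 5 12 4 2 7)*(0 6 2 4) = (0 10 3 5 12)(2 7 6) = [10, 1, 7, 5, 4, 12, 2, 6, 8, 9, 3, 11, 0]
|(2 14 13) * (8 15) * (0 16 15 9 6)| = 6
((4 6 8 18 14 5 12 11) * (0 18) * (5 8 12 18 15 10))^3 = (0 5 8 10 14 15 18)(4 11 12 6)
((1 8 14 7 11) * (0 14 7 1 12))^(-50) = (0 12 11 7 8 1 14)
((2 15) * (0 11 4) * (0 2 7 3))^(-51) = ((0 11 4 2 15 7 3))^(-51) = (0 7 2 11 3 15 4)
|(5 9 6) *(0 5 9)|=|(0 5)(6 9)|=2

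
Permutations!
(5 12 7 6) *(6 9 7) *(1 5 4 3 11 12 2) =(1 5 2)(3 11 12 6 4)(7 9) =[0, 5, 1, 11, 3, 2, 4, 9, 8, 7, 10, 12, 6]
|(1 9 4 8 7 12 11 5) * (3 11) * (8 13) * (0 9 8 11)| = 11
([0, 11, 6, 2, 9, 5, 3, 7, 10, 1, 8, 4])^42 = [0, 4, 2, 3, 1, 5, 6, 7, 8, 11, 10, 9]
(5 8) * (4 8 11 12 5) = (4 8)(5 11 12) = [0, 1, 2, 3, 8, 11, 6, 7, 4, 9, 10, 12, 5]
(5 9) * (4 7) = (4 7)(5 9) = [0, 1, 2, 3, 7, 9, 6, 4, 8, 5]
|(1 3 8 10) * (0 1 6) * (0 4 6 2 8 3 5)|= 6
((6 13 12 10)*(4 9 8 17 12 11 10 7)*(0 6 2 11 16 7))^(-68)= ((0 6 13 16 7 4 9 8 17 12)(2 11 10))^(-68)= (0 13 7 9 17)(2 11 10)(4 8 12 6 16)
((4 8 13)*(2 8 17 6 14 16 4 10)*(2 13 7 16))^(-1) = (2 14 6 17 4 16 7 8)(10 13) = ((2 8 7 16 4 17 6 14)(10 13))^(-1)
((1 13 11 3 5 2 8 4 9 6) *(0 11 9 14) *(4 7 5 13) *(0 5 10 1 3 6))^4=((0 11 6 3 13 9)(1 4 14 5 2 8 7 10))^4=(0 13 6)(1 2)(3 11 9)(4 8)(5 10)(7 14)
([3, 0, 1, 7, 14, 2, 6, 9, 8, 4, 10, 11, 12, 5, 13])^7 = (0 5 4 3 2 14 7 1 13 9)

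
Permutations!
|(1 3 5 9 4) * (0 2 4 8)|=|(0 2 4 1 3 5 9 8)|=8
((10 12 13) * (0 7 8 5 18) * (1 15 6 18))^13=(0 15 8 18 1 7 6 5)(10 12 13)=((0 7 8 5 1 15 6 18)(10 12 13))^13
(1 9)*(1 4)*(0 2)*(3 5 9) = (0 2)(1 3 5 9 4) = [2, 3, 0, 5, 1, 9, 6, 7, 8, 4]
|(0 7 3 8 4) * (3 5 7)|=|(0 3 8 4)(5 7)|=4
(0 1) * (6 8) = (0 1)(6 8) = [1, 0, 2, 3, 4, 5, 8, 7, 6]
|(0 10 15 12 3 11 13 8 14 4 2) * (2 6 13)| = 35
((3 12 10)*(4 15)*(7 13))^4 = (15)(3 12 10)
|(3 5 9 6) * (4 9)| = 5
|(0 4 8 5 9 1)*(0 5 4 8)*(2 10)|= 6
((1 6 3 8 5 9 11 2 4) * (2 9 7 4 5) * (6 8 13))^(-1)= ((1 8 2 5 7 4)(3 13 6)(9 11))^(-1)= (1 4 7 5 2 8)(3 6 13)(9 11)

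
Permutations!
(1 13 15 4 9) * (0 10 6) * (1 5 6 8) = (0 10 8 1 13 15 4 9 5 6) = [10, 13, 2, 3, 9, 6, 0, 7, 1, 5, 8, 11, 12, 15, 14, 4]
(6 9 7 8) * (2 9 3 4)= [0, 1, 9, 4, 2, 5, 3, 8, 6, 7]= (2 9 7 8 6 3 4)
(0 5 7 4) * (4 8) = (0 5 7 8 4) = [5, 1, 2, 3, 0, 7, 6, 8, 4]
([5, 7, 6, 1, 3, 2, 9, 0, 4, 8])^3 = [6, 5, 8, 0, 7, 9, 4, 2, 1, 3]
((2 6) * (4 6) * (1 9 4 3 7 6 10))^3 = (1 10 4 9)(2 6 7 3)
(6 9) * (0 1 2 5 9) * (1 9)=(0 9 6)(1 2 5)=[9, 2, 5, 3, 4, 1, 0, 7, 8, 6]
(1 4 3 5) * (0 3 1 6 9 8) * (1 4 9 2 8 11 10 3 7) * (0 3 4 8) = (0 7 1 9 11 10 4 8 3 5 6 2) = [7, 9, 0, 5, 8, 6, 2, 1, 3, 11, 4, 10]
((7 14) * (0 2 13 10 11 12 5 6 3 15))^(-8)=(0 13 11 5 3)(2 10 12 6 15)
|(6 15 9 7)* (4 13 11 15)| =|(4 13 11 15 9 7 6)| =7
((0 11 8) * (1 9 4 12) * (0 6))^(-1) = ((0 11 8 6)(1 9 4 12))^(-1) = (0 6 8 11)(1 12 4 9)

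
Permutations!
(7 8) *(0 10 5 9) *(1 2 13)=(0 10 5 9)(1 2 13)(7 8)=[10, 2, 13, 3, 4, 9, 6, 8, 7, 0, 5, 11, 12, 1]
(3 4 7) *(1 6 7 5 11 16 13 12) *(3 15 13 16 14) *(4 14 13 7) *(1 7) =(16)(1 6 4 5 11 13 12 7 15)(3 14) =[0, 6, 2, 14, 5, 11, 4, 15, 8, 9, 10, 13, 7, 12, 3, 1, 16]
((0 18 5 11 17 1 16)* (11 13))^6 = (0 1 11 5)(13 18 16 17)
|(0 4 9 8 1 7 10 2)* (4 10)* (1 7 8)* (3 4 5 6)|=24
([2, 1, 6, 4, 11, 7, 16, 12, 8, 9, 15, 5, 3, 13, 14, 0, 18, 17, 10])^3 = [16, 1, 18, 5, 7, 3, 10, 4, 8, 9, 2, 12, 11, 13, 14, 6, 15, 17, 0]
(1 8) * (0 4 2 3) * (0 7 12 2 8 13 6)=(0 4 8 1 13 6)(2 3 7 12)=[4, 13, 3, 7, 8, 5, 0, 12, 1, 9, 10, 11, 2, 6]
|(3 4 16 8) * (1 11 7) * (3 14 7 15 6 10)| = |(1 11 15 6 10 3 4 16 8 14 7)| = 11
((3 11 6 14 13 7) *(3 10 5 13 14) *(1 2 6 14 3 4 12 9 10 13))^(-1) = ((1 2 6 4 12 9 10 5)(3 11 14)(7 13))^(-1) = (1 5 10 9 12 4 6 2)(3 14 11)(7 13)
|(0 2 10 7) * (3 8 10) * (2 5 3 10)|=|(0 5 3 8 2 10 7)|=7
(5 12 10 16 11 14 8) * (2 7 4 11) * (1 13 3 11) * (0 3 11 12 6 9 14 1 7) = (0 3 12 10 16 2)(1 13 11)(4 7)(5 6 9 14 8) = [3, 13, 0, 12, 7, 6, 9, 4, 5, 14, 16, 1, 10, 11, 8, 15, 2]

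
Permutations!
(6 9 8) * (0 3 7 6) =(0 3 7 6 9 8) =[3, 1, 2, 7, 4, 5, 9, 6, 0, 8]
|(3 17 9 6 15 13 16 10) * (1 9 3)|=|(1 9 6 15 13 16 10)(3 17)|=14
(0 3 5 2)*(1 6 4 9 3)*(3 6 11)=[1, 11, 0, 5, 9, 2, 4, 7, 8, 6, 10, 3]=(0 1 11 3 5 2)(4 9 6)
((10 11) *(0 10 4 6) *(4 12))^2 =((0 10 11 12 4 6))^2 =(0 11 4)(6 10 12)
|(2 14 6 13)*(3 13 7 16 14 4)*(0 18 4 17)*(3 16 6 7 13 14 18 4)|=11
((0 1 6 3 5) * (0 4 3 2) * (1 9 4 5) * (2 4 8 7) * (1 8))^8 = ((0 9 1 6 4 3 8 7 2))^8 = (0 2 7 8 3 4 6 1 9)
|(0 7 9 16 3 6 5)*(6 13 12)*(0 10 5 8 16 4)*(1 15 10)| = 12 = |(0 7 9 4)(1 15 10 5)(3 13 12 6 8 16)|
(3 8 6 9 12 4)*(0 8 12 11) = (0 8 6 9 11)(3 12 4) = [8, 1, 2, 12, 3, 5, 9, 7, 6, 11, 10, 0, 4]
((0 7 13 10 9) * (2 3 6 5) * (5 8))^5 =(13)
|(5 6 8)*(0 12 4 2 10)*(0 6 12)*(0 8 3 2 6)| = 9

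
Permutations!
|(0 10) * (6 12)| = 2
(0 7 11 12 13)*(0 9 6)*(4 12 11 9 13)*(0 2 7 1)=[1, 0, 7, 3, 12, 5, 2, 9, 8, 6, 10, 11, 4, 13]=(13)(0 1)(2 7 9 6)(4 12)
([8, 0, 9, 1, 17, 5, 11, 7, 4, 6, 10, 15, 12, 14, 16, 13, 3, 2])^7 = (0 11)(1 6)(2 16)(3 9)(4 13)(8 15)(14 17)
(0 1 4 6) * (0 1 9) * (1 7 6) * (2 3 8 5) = (0 9)(1 4)(2 3 8 5)(6 7) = [9, 4, 3, 8, 1, 2, 7, 6, 5, 0]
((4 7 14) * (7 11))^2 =((4 11 7 14))^2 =(4 7)(11 14)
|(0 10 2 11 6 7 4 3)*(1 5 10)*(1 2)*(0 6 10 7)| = 10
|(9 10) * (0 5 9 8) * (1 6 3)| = |(0 5 9 10 8)(1 6 3)| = 15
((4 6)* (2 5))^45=((2 5)(4 6))^45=(2 5)(4 6)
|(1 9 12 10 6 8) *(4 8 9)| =12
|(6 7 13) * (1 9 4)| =|(1 9 4)(6 7 13)| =3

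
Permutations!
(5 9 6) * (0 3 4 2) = (0 3 4 2)(5 9 6) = [3, 1, 0, 4, 2, 9, 5, 7, 8, 6]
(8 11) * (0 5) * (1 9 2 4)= [5, 9, 4, 3, 1, 0, 6, 7, 11, 2, 10, 8]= (0 5)(1 9 2 4)(8 11)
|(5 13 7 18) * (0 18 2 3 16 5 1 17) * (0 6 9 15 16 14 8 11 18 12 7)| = 17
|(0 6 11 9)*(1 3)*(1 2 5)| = 4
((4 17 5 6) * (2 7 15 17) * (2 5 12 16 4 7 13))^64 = ((2 13)(4 5 6 7 15 17 12 16))^64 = (17)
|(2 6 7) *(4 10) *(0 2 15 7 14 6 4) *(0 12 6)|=14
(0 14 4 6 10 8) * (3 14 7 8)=(0 7 8)(3 14 4 6 10)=[7, 1, 2, 14, 6, 5, 10, 8, 0, 9, 3, 11, 12, 13, 4]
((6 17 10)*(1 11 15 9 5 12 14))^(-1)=((1 11 15 9 5 12 14)(6 17 10))^(-1)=(1 14 12 5 9 15 11)(6 10 17)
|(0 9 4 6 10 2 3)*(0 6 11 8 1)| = |(0 9 4 11 8 1)(2 3 6 10)| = 12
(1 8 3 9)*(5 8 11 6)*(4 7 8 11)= (1 4 7 8 3 9)(5 11 6)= [0, 4, 2, 9, 7, 11, 5, 8, 3, 1, 10, 6]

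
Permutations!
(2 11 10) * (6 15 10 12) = (2 11 12 6 15 10) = [0, 1, 11, 3, 4, 5, 15, 7, 8, 9, 2, 12, 6, 13, 14, 10]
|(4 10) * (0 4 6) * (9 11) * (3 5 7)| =|(0 4 10 6)(3 5 7)(9 11)| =12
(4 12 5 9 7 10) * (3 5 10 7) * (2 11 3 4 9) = (2 11 3 5)(4 12 10 9) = [0, 1, 11, 5, 12, 2, 6, 7, 8, 4, 9, 3, 10]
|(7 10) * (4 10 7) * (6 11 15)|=|(4 10)(6 11 15)|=6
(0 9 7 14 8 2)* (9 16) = (0 16 9 7 14 8 2) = [16, 1, 0, 3, 4, 5, 6, 14, 2, 7, 10, 11, 12, 13, 8, 15, 9]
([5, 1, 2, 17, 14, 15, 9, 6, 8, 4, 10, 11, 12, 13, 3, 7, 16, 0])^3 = [7, 1, 2, 5, 17, 6, 14, 4, 8, 3, 10, 11, 12, 13, 0, 9, 16, 15]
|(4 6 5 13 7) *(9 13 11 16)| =|(4 6 5 11 16 9 13 7)| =8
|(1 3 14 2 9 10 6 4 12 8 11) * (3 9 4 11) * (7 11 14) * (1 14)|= 8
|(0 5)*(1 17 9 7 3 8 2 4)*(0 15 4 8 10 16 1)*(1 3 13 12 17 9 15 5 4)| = |(0 4)(1 9 7 13 12 17 15)(2 8)(3 10 16)| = 42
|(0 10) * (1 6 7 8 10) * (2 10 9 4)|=|(0 1 6 7 8 9 4 2 10)|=9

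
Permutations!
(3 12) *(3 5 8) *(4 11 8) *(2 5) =(2 5 4 11 8 3 12) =[0, 1, 5, 12, 11, 4, 6, 7, 3, 9, 10, 8, 2]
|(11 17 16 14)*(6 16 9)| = 6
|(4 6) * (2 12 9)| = 6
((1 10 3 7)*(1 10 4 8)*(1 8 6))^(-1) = (1 6 4)(3 10 7)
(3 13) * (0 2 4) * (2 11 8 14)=[11, 1, 4, 13, 0, 5, 6, 7, 14, 9, 10, 8, 12, 3, 2]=(0 11 8 14 2 4)(3 13)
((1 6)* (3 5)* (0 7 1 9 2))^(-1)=(0 2 9 6 1 7)(3 5)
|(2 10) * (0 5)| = |(0 5)(2 10)| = 2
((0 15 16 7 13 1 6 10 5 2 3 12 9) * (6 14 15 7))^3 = (0 1 16 5 12 7 14 6 2 9 13 15 10 3)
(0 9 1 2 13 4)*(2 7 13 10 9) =[2, 7, 10, 3, 0, 5, 6, 13, 8, 1, 9, 11, 12, 4] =(0 2 10 9 1 7 13 4)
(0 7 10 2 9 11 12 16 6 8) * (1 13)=(0 7 10 2 9 11 12 16 6 8)(1 13)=[7, 13, 9, 3, 4, 5, 8, 10, 0, 11, 2, 12, 16, 1, 14, 15, 6]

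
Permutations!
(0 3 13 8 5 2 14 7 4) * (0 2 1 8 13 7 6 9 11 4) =(0 3 7)(1 8 5)(2 14 6 9 11 4) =[3, 8, 14, 7, 2, 1, 9, 0, 5, 11, 10, 4, 12, 13, 6]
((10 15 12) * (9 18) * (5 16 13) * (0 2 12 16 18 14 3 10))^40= ((0 2 12)(3 10 15 16 13 5 18 9 14))^40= (0 2 12)(3 13 14 16 9 15 18 10 5)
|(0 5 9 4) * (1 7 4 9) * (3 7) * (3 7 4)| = 6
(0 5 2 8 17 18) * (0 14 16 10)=(0 5 2 8 17 18 14 16 10)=[5, 1, 8, 3, 4, 2, 6, 7, 17, 9, 0, 11, 12, 13, 16, 15, 10, 18, 14]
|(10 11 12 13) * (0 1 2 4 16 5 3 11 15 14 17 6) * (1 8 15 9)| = 66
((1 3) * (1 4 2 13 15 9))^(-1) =((1 3 4 2 13 15 9))^(-1) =(1 9 15 13 2 4 3)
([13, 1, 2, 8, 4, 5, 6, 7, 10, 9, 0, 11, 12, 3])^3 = (0 8 13 10 3)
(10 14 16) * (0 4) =(0 4)(10 14 16) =[4, 1, 2, 3, 0, 5, 6, 7, 8, 9, 14, 11, 12, 13, 16, 15, 10]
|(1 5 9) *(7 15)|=|(1 5 9)(7 15)|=6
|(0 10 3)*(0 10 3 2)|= 4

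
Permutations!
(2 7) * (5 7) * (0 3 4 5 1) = (0 3 4 5 7 2 1) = [3, 0, 1, 4, 5, 7, 6, 2]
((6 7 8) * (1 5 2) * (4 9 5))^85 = (9)(6 7 8) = ((1 4 9 5 2)(6 7 8))^85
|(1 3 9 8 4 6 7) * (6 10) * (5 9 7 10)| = |(1 3 7)(4 5 9 8)(6 10)| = 12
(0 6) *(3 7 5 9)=(0 6)(3 7 5 9)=[6, 1, 2, 7, 4, 9, 0, 5, 8, 3]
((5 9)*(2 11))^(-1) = (2 11)(5 9)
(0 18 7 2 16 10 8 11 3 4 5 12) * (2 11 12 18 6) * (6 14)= (0 14 6 2 16 10 8 12)(3 4 5 18 7 11)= [14, 1, 16, 4, 5, 18, 2, 11, 12, 9, 8, 3, 0, 13, 6, 15, 10, 17, 7]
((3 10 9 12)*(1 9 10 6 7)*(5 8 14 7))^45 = (14)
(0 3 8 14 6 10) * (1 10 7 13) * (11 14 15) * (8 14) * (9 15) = (0 3 14 6 7 13 1 10)(8 9 15 11) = [3, 10, 2, 14, 4, 5, 7, 13, 9, 15, 0, 8, 12, 1, 6, 11]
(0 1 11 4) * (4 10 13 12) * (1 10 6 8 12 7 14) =(0 10 13 7 14 1 11 6 8 12 4) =[10, 11, 2, 3, 0, 5, 8, 14, 12, 9, 13, 6, 4, 7, 1]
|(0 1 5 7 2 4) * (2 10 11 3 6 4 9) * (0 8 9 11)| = |(0 1 5 7 10)(2 11 3 6 4 8 9)| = 35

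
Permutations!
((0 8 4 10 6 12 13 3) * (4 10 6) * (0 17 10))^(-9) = ((0 8)(3 17 10 4 6 12 13))^(-9) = (0 8)(3 12 4 17 13 6 10)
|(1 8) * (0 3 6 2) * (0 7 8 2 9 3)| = 12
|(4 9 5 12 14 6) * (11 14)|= 7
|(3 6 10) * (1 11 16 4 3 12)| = 8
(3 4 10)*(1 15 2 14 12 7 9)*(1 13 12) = [0, 15, 14, 4, 10, 5, 6, 9, 8, 13, 3, 11, 7, 12, 1, 2] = (1 15 2 14)(3 4 10)(7 9 13 12)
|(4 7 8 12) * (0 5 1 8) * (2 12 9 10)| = |(0 5 1 8 9 10 2 12 4 7)| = 10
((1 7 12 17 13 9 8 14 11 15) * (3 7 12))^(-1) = ((1 12 17 13 9 8 14 11 15)(3 7))^(-1) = (1 15 11 14 8 9 13 17 12)(3 7)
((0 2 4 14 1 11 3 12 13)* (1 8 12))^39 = ((0 2 4 14 8 12 13)(1 11 3))^39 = (0 8 2 12 4 13 14)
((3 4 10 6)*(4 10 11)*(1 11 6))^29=((1 11 4 6 3 10))^29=(1 10 3 6 4 11)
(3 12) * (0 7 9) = (0 7 9)(3 12) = [7, 1, 2, 12, 4, 5, 6, 9, 8, 0, 10, 11, 3]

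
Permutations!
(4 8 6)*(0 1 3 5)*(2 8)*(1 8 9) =(0 8 6 4 2 9 1 3 5) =[8, 3, 9, 5, 2, 0, 4, 7, 6, 1]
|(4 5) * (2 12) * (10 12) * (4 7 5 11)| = 6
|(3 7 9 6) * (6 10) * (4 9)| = 6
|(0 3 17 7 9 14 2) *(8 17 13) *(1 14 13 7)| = |(0 3 7 9 13 8 17 1 14 2)| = 10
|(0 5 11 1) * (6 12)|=|(0 5 11 1)(6 12)|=4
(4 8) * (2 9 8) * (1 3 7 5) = (1 3 7 5)(2 9 8 4) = [0, 3, 9, 7, 2, 1, 6, 5, 4, 8]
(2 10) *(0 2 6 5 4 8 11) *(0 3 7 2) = (2 10 6 5 4 8 11 3 7) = [0, 1, 10, 7, 8, 4, 5, 2, 11, 9, 6, 3]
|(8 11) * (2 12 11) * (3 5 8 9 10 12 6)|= |(2 6 3 5 8)(9 10 12 11)|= 20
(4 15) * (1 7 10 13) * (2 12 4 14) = (1 7 10 13)(2 12 4 15 14) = [0, 7, 12, 3, 15, 5, 6, 10, 8, 9, 13, 11, 4, 1, 2, 14]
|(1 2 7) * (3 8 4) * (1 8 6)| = 7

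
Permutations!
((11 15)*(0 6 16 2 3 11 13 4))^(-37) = (0 4 13 15 11 3 2 16 6)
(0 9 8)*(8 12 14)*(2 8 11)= [9, 1, 8, 3, 4, 5, 6, 7, 0, 12, 10, 2, 14, 13, 11]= (0 9 12 14 11 2 8)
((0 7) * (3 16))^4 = ((0 7)(3 16))^4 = (16)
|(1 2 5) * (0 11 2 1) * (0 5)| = |(0 11 2)| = 3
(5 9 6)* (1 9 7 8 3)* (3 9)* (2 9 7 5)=(1 3)(2 9 6)(7 8)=[0, 3, 9, 1, 4, 5, 2, 8, 7, 6]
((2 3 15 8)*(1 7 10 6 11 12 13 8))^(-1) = ((1 7 10 6 11 12 13 8 2 3 15))^(-1) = (1 15 3 2 8 13 12 11 6 10 7)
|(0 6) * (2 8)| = 2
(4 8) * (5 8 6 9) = (4 6 9 5 8) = [0, 1, 2, 3, 6, 8, 9, 7, 4, 5]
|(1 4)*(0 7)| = 2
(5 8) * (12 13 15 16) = [0, 1, 2, 3, 4, 8, 6, 7, 5, 9, 10, 11, 13, 15, 14, 16, 12] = (5 8)(12 13 15 16)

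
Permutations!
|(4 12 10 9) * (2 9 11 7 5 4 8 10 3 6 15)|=12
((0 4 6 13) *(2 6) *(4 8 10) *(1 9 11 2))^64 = ((0 8 10 4 1 9 11 2 6 13))^64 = (0 1 6 10 11)(2 8 9 13 4)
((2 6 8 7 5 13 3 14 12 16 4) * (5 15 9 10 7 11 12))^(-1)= (2 4 16 12 11 8 6)(3 13 5 14)(7 10 9 15)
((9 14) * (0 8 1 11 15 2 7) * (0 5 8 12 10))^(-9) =(1 5 2 11 8 7 15)(9 14)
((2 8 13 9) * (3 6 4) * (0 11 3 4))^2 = (0 3)(2 13)(6 11)(8 9)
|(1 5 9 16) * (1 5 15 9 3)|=|(1 15 9 16 5 3)|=6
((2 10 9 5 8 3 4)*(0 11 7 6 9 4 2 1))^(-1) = (0 1 4 10 2 3 8 5 9 6 7 11)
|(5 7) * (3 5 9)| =4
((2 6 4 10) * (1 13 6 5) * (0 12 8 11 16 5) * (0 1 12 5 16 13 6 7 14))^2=((16)(0 5 12 8 11 13 7 14)(1 6 4 10 2))^2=(16)(0 12 11 7)(1 4 2 6 10)(5 8 13 14)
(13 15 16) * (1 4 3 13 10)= (1 4 3 13 15 16 10)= [0, 4, 2, 13, 3, 5, 6, 7, 8, 9, 1, 11, 12, 15, 14, 16, 10]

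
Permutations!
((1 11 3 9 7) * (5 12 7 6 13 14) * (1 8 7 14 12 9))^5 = (1 3 11)(5 14 12 13 6 9)(7 8) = ((1 11 3)(5 9 6 13 12 14)(7 8))^5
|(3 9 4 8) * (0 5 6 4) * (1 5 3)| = 15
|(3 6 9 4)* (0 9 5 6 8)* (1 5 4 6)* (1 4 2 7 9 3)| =12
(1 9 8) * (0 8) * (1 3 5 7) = [8, 9, 2, 5, 4, 7, 6, 1, 3, 0] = (0 8 3 5 7 1 9)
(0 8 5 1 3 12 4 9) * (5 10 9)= [8, 3, 2, 12, 5, 1, 6, 7, 10, 0, 9, 11, 4]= (0 8 10 9)(1 3 12 4 5)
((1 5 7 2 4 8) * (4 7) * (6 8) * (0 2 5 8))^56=((0 2 7 5 4 6)(1 8))^56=(8)(0 7 4)(2 5 6)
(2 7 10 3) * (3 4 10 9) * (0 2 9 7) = (0 2)(3 9)(4 10) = [2, 1, 0, 9, 10, 5, 6, 7, 8, 3, 4]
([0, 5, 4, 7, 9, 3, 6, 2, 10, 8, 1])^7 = (1 8 4 7 5 10 9 2 3)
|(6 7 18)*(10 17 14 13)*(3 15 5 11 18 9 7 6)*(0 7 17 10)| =|(0 7 9 17 14 13)(3 15 5 11 18)| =30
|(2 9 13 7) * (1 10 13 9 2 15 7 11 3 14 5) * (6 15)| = |(1 10 13 11 3 14 5)(6 15 7)| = 21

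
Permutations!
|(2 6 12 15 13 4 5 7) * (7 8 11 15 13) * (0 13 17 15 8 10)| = 30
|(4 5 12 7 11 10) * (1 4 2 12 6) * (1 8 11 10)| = |(1 4 5 6 8 11)(2 12 7 10)| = 12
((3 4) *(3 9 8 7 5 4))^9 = (4 5 7 8 9)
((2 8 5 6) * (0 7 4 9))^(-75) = (0 7 4 9)(2 8 5 6)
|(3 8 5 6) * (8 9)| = 5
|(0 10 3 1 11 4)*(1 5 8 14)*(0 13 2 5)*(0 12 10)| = 24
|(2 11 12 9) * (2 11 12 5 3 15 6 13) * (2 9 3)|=9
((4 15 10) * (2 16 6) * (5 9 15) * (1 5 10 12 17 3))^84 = ((1 5 9 15 12 17 3)(2 16 6)(4 10))^84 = (17)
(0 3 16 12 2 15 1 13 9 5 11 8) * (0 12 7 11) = [3, 13, 15, 16, 4, 0, 6, 11, 12, 5, 10, 8, 2, 9, 14, 1, 7] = (0 3 16 7 11 8 12 2 15 1 13 9 5)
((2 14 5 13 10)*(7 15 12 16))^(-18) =(2 5 10 14 13)(7 12)(15 16)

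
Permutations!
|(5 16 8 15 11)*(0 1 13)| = 15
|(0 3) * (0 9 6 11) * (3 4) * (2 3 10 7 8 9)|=8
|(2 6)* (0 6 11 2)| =|(0 6)(2 11)| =2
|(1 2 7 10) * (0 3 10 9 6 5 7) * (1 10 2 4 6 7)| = 12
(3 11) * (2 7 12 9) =(2 7 12 9)(3 11) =[0, 1, 7, 11, 4, 5, 6, 12, 8, 2, 10, 3, 9]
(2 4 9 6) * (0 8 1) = (0 8 1)(2 4 9 6) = [8, 0, 4, 3, 9, 5, 2, 7, 1, 6]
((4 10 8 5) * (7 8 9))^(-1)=(4 5 8 7 9 10)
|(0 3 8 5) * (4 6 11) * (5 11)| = 7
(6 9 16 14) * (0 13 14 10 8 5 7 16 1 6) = [13, 6, 2, 3, 4, 7, 9, 16, 5, 1, 8, 11, 12, 14, 0, 15, 10] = (0 13 14)(1 6 9)(5 7 16 10 8)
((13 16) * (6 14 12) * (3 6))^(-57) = (3 12 14 6)(13 16)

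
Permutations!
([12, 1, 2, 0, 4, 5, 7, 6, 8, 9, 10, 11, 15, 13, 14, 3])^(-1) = (0 3 15 12)(6 7)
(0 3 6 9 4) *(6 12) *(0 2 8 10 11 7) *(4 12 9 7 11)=(0 3 9 12 6 7)(2 8 10 4)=[3, 1, 8, 9, 2, 5, 7, 0, 10, 12, 4, 11, 6]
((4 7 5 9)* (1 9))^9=(1 5 7 4 9)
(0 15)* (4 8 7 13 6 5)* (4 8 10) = (0 15)(4 10)(5 8 7 13 6) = [15, 1, 2, 3, 10, 8, 5, 13, 7, 9, 4, 11, 12, 6, 14, 0]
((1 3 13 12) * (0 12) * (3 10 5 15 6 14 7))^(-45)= (0 13 3 7 14 6 15 5 10 1 12)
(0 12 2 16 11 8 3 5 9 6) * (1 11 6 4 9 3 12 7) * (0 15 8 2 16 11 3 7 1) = [1, 3, 11, 5, 9, 7, 15, 0, 12, 4, 10, 2, 16, 13, 14, 8, 6] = (0 1 3 5 7)(2 11)(4 9)(6 15 8 12 16)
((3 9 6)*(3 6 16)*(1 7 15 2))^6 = ((1 7 15 2)(3 9 16))^6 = (16)(1 15)(2 7)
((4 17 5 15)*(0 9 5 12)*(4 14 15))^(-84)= (17)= ((0 9 5 4 17 12)(14 15))^(-84)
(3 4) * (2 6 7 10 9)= (2 6 7 10 9)(3 4)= [0, 1, 6, 4, 3, 5, 7, 10, 8, 2, 9]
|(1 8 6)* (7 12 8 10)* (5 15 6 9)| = |(1 10 7 12 8 9 5 15 6)| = 9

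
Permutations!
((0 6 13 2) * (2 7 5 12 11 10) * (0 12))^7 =(0 13 5 6 7)(2 10 11 12) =((0 6 13 7 5)(2 12 11 10))^7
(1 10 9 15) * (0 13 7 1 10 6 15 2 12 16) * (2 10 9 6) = (0 13 7 1 2 12 16)(6 15 9 10) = [13, 2, 12, 3, 4, 5, 15, 1, 8, 10, 6, 11, 16, 7, 14, 9, 0]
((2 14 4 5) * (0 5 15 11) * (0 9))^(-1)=(0 9 11 15 4 14 2 5)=((0 5 2 14 4 15 11 9))^(-1)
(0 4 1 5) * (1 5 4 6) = (0 6 1 4 5) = [6, 4, 2, 3, 5, 0, 1]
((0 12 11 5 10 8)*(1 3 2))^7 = ((0 12 11 5 10 8)(1 3 2))^7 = (0 12 11 5 10 8)(1 3 2)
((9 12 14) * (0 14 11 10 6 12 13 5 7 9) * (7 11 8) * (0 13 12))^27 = (0 6 10 11 5 13 14)(7 8 12 9)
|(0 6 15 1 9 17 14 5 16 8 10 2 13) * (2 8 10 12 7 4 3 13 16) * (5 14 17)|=|(17)(0 6 15 1 9 5 2 16 10 8 12 7 4 3 13)|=15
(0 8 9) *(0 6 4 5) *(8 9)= (0 9 6 4 5)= [9, 1, 2, 3, 5, 0, 4, 7, 8, 6]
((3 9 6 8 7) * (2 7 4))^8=(2 7 3 9 6 8 4)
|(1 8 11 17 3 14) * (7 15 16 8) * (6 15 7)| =|(1 6 15 16 8 11 17 3 14)| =9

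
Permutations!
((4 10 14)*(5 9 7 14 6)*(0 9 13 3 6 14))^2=(0 7 9)(3 5)(4 14 10)(6 13)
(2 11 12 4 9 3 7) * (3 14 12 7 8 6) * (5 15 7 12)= (2 11 12 4 9 14 5 15 7)(3 8 6)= [0, 1, 11, 8, 9, 15, 3, 2, 6, 14, 10, 12, 4, 13, 5, 7]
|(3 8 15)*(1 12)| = 6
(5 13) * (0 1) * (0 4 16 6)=[1, 4, 2, 3, 16, 13, 0, 7, 8, 9, 10, 11, 12, 5, 14, 15, 6]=(0 1 4 16 6)(5 13)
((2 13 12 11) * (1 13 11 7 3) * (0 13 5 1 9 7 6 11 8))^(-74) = (0 6 8 12 2 13 11)(3 9 7)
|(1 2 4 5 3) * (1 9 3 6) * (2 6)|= 6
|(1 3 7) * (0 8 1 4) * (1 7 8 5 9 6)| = |(0 5 9 6 1 3 8 7 4)| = 9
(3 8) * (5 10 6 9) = (3 8)(5 10 6 9) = [0, 1, 2, 8, 4, 10, 9, 7, 3, 5, 6]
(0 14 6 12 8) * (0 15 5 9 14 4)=(0 4)(5 9 14 6 12 8 15)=[4, 1, 2, 3, 0, 9, 12, 7, 15, 14, 10, 11, 8, 13, 6, 5]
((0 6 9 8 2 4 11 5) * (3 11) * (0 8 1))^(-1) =((0 6 9 1)(2 4 3 11 5 8))^(-1) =(0 1 9 6)(2 8 5 11 3 4)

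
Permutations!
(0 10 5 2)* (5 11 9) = (0 10 11 9 5 2) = [10, 1, 0, 3, 4, 2, 6, 7, 8, 5, 11, 9]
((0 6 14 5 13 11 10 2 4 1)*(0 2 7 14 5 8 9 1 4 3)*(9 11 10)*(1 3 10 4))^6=(0 2 9 4 8 5 7)(1 11 13 14 6 10 3)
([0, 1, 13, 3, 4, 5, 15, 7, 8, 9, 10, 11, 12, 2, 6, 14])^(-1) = (2 13)(6 14 15)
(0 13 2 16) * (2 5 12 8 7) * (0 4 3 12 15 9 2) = (0 13 5 15 9 2 16 4 3 12 8 7) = [13, 1, 16, 12, 3, 15, 6, 0, 7, 2, 10, 11, 8, 5, 14, 9, 4]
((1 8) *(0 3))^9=((0 3)(1 8))^9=(0 3)(1 8)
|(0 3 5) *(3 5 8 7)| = |(0 5)(3 8 7)| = 6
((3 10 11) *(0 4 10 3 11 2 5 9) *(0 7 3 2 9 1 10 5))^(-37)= ((11)(0 4 5 1 10 9 7 3 2))^(-37)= (11)(0 2 3 7 9 10 1 5 4)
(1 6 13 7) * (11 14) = (1 6 13 7)(11 14) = [0, 6, 2, 3, 4, 5, 13, 1, 8, 9, 10, 14, 12, 7, 11]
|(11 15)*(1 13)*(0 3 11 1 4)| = 7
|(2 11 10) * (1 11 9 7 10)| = 4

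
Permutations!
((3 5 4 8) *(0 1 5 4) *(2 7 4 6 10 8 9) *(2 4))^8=((0 1 5)(2 7)(3 6 10 8)(4 9))^8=(10)(0 5 1)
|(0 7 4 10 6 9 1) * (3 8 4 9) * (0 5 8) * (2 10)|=|(0 7 9 1 5 8 4 2 10 6 3)|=11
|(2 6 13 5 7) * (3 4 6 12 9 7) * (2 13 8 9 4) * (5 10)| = 11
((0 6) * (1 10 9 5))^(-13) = ((0 6)(1 10 9 5))^(-13) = (0 6)(1 5 9 10)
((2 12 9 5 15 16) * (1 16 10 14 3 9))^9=(1 16 2 12)(3 15)(5 14)(9 10)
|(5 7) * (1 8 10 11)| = 4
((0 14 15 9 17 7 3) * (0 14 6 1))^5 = ((0 6 1)(3 14 15 9 17 7))^5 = (0 1 6)(3 7 17 9 15 14)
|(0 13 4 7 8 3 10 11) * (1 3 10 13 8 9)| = 12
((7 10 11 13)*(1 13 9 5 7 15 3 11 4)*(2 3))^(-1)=((1 13 15 2 3 11 9 5 7 10 4))^(-1)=(1 4 10 7 5 9 11 3 2 15 13)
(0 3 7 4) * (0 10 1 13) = (0 3 7 4 10 1 13) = [3, 13, 2, 7, 10, 5, 6, 4, 8, 9, 1, 11, 12, 0]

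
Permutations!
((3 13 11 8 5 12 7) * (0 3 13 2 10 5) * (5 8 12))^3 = (0 10 3 8 2)(7 12 11 13)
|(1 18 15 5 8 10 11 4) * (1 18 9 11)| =9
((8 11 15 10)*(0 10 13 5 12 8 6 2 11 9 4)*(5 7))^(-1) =(0 4 9 8 12 5 7 13 15 11 2 6 10) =((0 10 6 2 11 15 13 7 5 12 8 9 4))^(-1)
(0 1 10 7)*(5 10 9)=(0 1 9 5 10 7)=[1, 9, 2, 3, 4, 10, 6, 0, 8, 5, 7]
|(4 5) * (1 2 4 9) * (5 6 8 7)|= 8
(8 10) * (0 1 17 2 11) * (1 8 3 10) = (0 8 1 17 2 11)(3 10) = [8, 17, 11, 10, 4, 5, 6, 7, 1, 9, 3, 0, 12, 13, 14, 15, 16, 2]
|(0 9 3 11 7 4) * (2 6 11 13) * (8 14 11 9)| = 30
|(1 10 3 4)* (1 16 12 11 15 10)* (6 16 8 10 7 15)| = |(3 4 8 10)(6 16 12 11)(7 15)| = 4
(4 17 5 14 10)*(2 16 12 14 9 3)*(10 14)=(2 16 12 10 4 17 5 9 3)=[0, 1, 16, 2, 17, 9, 6, 7, 8, 3, 4, 11, 10, 13, 14, 15, 12, 5]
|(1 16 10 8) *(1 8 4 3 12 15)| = 7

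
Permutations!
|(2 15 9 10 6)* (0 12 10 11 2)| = |(0 12 10 6)(2 15 9 11)| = 4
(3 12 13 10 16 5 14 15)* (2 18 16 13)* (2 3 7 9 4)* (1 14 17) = [0, 14, 18, 12, 2, 17, 6, 9, 8, 4, 13, 11, 3, 10, 15, 7, 5, 1, 16] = (1 14 15 7 9 4 2 18 16 5 17)(3 12)(10 13)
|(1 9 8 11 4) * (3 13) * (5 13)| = 15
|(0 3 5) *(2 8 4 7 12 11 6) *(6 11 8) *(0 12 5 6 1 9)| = |(0 3 6 2 1 9)(4 7 5 12 8)| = 30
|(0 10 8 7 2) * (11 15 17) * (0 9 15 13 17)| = 21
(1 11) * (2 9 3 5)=(1 11)(2 9 3 5)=[0, 11, 9, 5, 4, 2, 6, 7, 8, 3, 10, 1]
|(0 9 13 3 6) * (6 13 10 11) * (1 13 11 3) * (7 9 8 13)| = 10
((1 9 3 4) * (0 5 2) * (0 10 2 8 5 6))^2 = ((0 6)(1 9 3 4)(2 10)(5 8))^2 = (10)(1 3)(4 9)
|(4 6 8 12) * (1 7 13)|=12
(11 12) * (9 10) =(9 10)(11 12) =[0, 1, 2, 3, 4, 5, 6, 7, 8, 10, 9, 12, 11]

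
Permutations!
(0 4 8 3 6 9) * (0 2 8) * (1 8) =[4, 8, 1, 6, 0, 5, 9, 7, 3, 2] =(0 4)(1 8 3 6 9 2)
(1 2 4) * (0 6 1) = (0 6 1 2 4) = [6, 2, 4, 3, 0, 5, 1]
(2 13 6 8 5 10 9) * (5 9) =(2 13 6 8 9)(5 10) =[0, 1, 13, 3, 4, 10, 8, 7, 9, 2, 5, 11, 12, 6]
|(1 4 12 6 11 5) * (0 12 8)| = |(0 12 6 11 5 1 4 8)| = 8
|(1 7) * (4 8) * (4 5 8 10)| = |(1 7)(4 10)(5 8)| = 2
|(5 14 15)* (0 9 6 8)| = |(0 9 6 8)(5 14 15)| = 12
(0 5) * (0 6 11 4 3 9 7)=(0 5 6 11 4 3 9 7)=[5, 1, 2, 9, 3, 6, 11, 0, 8, 7, 10, 4]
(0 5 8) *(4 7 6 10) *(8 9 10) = (0 5 9 10 4 7 6 8) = [5, 1, 2, 3, 7, 9, 8, 6, 0, 10, 4]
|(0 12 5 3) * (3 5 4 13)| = |(0 12 4 13 3)| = 5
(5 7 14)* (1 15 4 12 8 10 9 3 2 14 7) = (1 15 4 12 8 10 9 3 2 14 5) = [0, 15, 14, 2, 12, 1, 6, 7, 10, 3, 9, 11, 8, 13, 5, 4]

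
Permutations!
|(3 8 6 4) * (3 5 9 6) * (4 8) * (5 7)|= |(3 4 7 5 9 6 8)|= 7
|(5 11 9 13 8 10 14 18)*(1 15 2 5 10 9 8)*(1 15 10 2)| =11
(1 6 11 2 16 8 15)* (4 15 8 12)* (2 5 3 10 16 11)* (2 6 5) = [0, 5, 11, 10, 15, 3, 6, 7, 8, 9, 16, 2, 4, 13, 14, 1, 12] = (1 5 3 10 16 12 4 15)(2 11)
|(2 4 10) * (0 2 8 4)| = |(0 2)(4 10 8)| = 6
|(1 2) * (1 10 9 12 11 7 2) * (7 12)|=|(2 10 9 7)(11 12)|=4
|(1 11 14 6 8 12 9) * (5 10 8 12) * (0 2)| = 6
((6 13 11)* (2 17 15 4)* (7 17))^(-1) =((2 7 17 15 4)(6 13 11))^(-1) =(2 4 15 17 7)(6 11 13)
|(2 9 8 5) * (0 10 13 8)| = |(0 10 13 8 5 2 9)| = 7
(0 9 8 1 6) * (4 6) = [9, 4, 2, 3, 6, 5, 0, 7, 1, 8] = (0 9 8 1 4 6)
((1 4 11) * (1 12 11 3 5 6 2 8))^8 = ((1 4 3 5 6 2 8)(11 12))^8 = (12)(1 4 3 5 6 2 8)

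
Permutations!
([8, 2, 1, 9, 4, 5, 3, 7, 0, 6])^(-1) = [8, 2, 1, 6, 4, 5, 9, 7, 0, 3]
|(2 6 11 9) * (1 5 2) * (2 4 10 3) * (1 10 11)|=|(1 5 4 11 9 10 3 2 6)|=9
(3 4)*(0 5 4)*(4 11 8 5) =[4, 1, 2, 0, 3, 11, 6, 7, 5, 9, 10, 8] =(0 4 3)(5 11 8)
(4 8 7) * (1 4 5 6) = (1 4 8 7 5 6) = [0, 4, 2, 3, 8, 6, 1, 5, 7]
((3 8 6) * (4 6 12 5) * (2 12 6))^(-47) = (2 12 5 4)(3 8 6)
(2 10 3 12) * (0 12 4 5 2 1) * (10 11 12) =(0 10 3 4 5 2 11 12 1) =[10, 0, 11, 4, 5, 2, 6, 7, 8, 9, 3, 12, 1]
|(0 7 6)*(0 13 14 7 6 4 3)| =7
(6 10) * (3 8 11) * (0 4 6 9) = (0 4 6 10 9)(3 8 11) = [4, 1, 2, 8, 6, 5, 10, 7, 11, 0, 9, 3]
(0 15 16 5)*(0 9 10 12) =[15, 1, 2, 3, 4, 9, 6, 7, 8, 10, 12, 11, 0, 13, 14, 16, 5] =(0 15 16 5 9 10 12)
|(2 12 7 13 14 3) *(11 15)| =6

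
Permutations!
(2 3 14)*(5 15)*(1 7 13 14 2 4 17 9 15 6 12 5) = (1 7 13 14 4 17 9 15)(2 3)(5 6 12) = [0, 7, 3, 2, 17, 6, 12, 13, 8, 15, 10, 11, 5, 14, 4, 1, 16, 9]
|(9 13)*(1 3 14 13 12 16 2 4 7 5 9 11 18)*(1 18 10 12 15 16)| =|(18)(1 3 14 13 11 10 12)(2 4 7 5 9 15 16)| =7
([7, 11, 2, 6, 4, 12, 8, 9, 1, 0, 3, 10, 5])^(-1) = [9, 8, 2, 10, 4, 12, 3, 0, 6, 7, 11, 1, 5]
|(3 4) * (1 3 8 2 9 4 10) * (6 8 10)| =8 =|(1 3 6 8 2 9 4 10)|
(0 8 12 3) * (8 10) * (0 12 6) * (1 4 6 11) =(0 10 8 11 1 4 6)(3 12) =[10, 4, 2, 12, 6, 5, 0, 7, 11, 9, 8, 1, 3]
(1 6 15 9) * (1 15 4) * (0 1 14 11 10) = [1, 6, 2, 3, 14, 5, 4, 7, 8, 15, 0, 10, 12, 13, 11, 9] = (0 1 6 4 14 11 10)(9 15)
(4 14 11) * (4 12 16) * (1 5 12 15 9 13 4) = (1 5 12 16)(4 14 11 15 9 13) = [0, 5, 2, 3, 14, 12, 6, 7, 8, 13, 10, 15, 16, 4, 11, 9, 1]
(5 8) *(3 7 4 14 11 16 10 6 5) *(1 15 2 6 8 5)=(1 15 2 6)(3 7 4 14 11 16 10 8)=[0, 15, 6, 7, 14, 5, 1, 4, 3, 9, 8, 16, 12, 13, 11, 2, 10]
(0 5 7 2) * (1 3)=(0 5 7 2)(1 3)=[5, 3, 0, 1, 4, 7, 6, 2]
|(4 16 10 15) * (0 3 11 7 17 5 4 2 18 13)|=13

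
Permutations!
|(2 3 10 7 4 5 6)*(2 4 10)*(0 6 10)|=|(0 6 4 5 10 7)(2 3)|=6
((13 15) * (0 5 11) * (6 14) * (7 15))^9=(15)(6 14)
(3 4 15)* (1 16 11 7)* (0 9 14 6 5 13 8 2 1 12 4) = (0 9 14 6 5 13 8 2 1 16 11 7 12 4 15 3) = [9, 16, 1, 0, 15, 13, 5, 12, 2, 14, 10, 7, 4, 8, 6, 3, 11]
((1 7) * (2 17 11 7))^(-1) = (1 7 11 17 2)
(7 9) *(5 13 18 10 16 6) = (5 13 18 10 16 6)(7 9) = [0, 1, 2, 3, 4, 13, 5, 9, 8, 7, 16, 11, 12, 18, 14, 15, 6, 17, 10]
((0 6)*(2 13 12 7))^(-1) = ((0 6)(2 13 12 7))^(-1) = (0 6)(2 7 12 13)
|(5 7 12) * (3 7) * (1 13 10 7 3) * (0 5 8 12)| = |(0 5 1 13 10 7)(8 12)| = 6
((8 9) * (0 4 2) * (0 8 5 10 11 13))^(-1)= ((0 4 2 8 9 5 10 11 13))^(-1)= (0 13 11 10 5 9 8 2 4)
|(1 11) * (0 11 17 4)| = |(0 11 1 17 4)| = 5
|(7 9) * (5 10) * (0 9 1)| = |(0 9 7 1)(5 10)| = 4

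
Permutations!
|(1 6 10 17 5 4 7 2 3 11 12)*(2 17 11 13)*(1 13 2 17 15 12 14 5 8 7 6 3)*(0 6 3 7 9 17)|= 42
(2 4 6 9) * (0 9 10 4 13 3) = (0 9 2 13 3)(4 6 10) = [9, 1, 13, 0, 6, 5, 10, 7, 8, 2, 4, 11, 12, 3]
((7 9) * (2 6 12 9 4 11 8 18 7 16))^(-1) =((2 6 12 9 16)(4 11 8 18 7))^(-1) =(2 16 9 12 6)(4 7 18 8 11)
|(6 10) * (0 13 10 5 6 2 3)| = 10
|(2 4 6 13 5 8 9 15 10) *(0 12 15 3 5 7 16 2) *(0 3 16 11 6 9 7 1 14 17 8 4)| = 40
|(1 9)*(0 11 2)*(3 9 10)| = 12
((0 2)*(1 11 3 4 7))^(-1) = (0 2)(1 7 4 3 11)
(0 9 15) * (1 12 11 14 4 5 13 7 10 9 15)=(0 15)(1 12 11 14 4 5 13 7 10 9)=[15, 12, 2, 3, 5, 13, 6, 10, 8, 1, 9, 14, 11, 7, 4, 0]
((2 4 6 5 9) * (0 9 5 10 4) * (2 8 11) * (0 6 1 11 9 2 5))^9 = (0 2 6 10 4 1 11 5)(8 9)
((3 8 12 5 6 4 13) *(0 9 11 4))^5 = (0 3)(4 5)(6 13)(8 9)(11 12)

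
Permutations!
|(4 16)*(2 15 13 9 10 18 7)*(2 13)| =10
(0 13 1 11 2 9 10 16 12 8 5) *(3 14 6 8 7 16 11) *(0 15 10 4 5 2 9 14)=(0 13 1 3)(2 14 6 8)(4 5 15 10 11 9)(7 16 12)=[13, 3, 14, 0, 5, 15, 8, 16, 2, 4, 11, 9, 7, 1, 6, 10, 12]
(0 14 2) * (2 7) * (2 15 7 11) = [14, 1, 0, 3, 4, 5, 6, 15, 8, 9, 10, 2, 12, 13, 11, 7] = (0 14 11 2)(7 15)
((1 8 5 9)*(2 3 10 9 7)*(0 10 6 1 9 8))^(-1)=(0 1 6 3 2 7 5 8 10)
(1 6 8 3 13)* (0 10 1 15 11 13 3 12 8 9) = (0 10 1 6 9)(8 12)(11 13 15) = [10, 6, 2, 3, 4, 5, 9, 7, 12, 0, 1, 13, 8, 15, 14, 11]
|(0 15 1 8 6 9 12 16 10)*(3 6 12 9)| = 14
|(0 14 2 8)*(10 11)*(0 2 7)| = 6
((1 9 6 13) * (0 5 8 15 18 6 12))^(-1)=(0 12 9 1 13 6 18 15 8 5)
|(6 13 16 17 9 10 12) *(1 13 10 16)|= |(1 13)(6 10 12)(9 16 17)|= 6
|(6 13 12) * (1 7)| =|(1 7)(6 13 12)| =6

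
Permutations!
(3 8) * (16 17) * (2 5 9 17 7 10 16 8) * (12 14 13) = (2 5 9 17 8 3)(7 10 16)(12 14 13) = [0, 1, 5, 2, 4, 9, 6, 10, 3, 17, 16, 11, 14, 12, 13, 15, 7, 8]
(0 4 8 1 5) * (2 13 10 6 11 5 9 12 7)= (0 4 8 1 9 12 7 2 13 10 6 11 5)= [4, 9, 13, 3, 8, 0, 11, 2, 1, 12, 6, 5, 7, 10]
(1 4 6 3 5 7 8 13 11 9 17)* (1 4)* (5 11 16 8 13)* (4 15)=(3 11 9 17 15 4 6)(5 7 13 16 8)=[0, 1, 2, 11, 6, 7, 3, 13, 5, 17, 10, 9, 12, 16, 14, 4, 8, 15]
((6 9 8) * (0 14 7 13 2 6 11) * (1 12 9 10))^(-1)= ((0 14 7 13 2 6 10 1 12 9 8 11))^(-1)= (0 11 8 9 12 1 10 6 2 13 7 14)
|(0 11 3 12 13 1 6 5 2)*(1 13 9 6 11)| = |(13)(0 1 11 3 12 9 6 5 2)| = 9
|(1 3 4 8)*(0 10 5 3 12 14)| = 9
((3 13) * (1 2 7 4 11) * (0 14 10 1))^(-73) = (0 11 4 7 2 1 10 14)(3 13)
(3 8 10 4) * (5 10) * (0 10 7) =(0 10 4 3 8 5 7) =[10, 1, 2, 8, 3, 7, 6, 0, 5, 9, 4]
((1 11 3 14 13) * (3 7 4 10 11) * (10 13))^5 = ((1 3 14 10 11 7 4 13))^5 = (1 7 14 13 11 3 4 10)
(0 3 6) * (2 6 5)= (0 3 5 2 6)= [3, 1, 6, 5, 4, 2, 0]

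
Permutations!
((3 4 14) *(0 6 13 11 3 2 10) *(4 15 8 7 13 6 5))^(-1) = ((0 5 4 14 2 10)(3 15 8 7 13 11))^(-1) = (0 10 2 14 4 5)(3 11 13 7 8 15)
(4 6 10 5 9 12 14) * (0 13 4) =(0 13 4 6 10 5 9 12 14) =[13, 1, 2, 3, 6, 9, 10, 7, 8, 12, 5, 11, 14, 4, 0]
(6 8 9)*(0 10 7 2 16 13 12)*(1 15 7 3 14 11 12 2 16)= (0 10 3 14 11 12)(1 15 7 16 13 2)(6 8 9)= [10, 15, 1, 14, 4, 5, 8, 16, 9, 6, 3, 12, 0, 2, 11, 7, 13]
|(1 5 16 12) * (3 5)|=5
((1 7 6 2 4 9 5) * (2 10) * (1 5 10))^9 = (2 4 9 10) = ((1 7 6)(2 4 9 10))^9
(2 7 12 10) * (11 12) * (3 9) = (2 7 11 12 10)(3 9) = [0, 1, 7, 9, 4, 5, 6, 11, 8, 3, 2, 12, 10]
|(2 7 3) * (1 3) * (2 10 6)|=6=|(1 3 10 6 2 7)|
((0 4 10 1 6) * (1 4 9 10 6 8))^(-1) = ((0 9 10 4 6)(1 8))^(-1) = (0 6 4 10 9)(1 8)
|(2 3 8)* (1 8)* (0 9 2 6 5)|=|(0 9 2 3 1 8 6 5)|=8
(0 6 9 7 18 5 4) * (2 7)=(0 6 9 2 7 18 5 4)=[6, 1, 7, 3, 0, 4, 9, 18, 8, 2, 10, 11, 12, 13, 14, 15, 16, 17, 5]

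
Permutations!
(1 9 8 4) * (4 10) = [0, 9, 2, 3, 1, 5, 6, 7, 10, 8, 4] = (1 9 8 10 4)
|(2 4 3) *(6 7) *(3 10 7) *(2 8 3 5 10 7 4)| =|(3 8)(4 7 6 5 10)| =10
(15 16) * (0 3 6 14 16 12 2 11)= (0 3 6 14 16 15 12 2 11)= [3, 1, 11, 6, 4, 5, 14, 7, 8, 9, 10, 0, 2, 13, 16, 12, 15]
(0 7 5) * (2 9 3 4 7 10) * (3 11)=(0 10 2 9 11 3 4 7 5)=[10, 1, 9, 4, 7, 0, 6, 5, 8, 11, 2, 3]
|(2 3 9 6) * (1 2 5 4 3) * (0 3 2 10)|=9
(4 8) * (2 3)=[0, 1, 3, 2, 8, 5, 6, 7, 4]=(2 3)(4 8)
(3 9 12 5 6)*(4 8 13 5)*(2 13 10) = (2 13 5 6 3 9 12 4 8 10) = [0, 1, 13, 9, 8, 6, 3, 7, 10, 12, 2, 11, 4, 5]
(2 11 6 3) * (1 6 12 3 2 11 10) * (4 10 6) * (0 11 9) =(0 11 12 3 9)(1 4 10)(2 6) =[11, 4, 6, 9, 10, 5, 2, 7, 8, 0, 1, 12, 3]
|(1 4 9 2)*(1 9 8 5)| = 4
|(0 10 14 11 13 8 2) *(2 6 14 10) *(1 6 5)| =14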